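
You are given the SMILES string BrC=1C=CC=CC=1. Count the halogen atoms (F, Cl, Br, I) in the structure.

Halogen atoms appear at heavy-atom position 1 (1×Br).
Halogen count: 1.

1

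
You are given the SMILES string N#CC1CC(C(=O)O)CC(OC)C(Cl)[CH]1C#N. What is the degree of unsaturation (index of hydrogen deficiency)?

Molecular formula: C11H13ClN2O3.
DoU = (2C + 2 + N − H − X) / 2, where X is the halogen count and O/S are ignored.
    = (2·11 + 2 + 2 − 13 − 1) / 2 = 12 / 2 = 6.

6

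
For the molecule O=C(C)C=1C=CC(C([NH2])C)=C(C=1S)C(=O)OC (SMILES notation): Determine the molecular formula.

C12H15NO3S

Walk through each heavy atom and fill implicit hydrogens from standard valence (C 4, N 3, O 2, S 2, halogen 1):
  atom 1: O, bond orders sum to 2 (valence 2) → 0 H
  atom 2: C, bond orders sum to 4 (valence 4) → 0 H
  atom 3: C, bond orders sum to 1 (valence 4) → 3 H
  atom 4: C, bond orders sum to 4 (valence 4) → 0 H
  atom 5: C, bond orders sum to 3 (valence 4) → 1 H
  atom 6: C, bond orders sum to 3 (valence 4) → 1 H
  atom 7: C, bond orders sum to 4 (valence 4) → 0 H
  atom 8: C, bond orders sum to 3 (valence 4) → 1 H
  atom 9: N with explicit H count 2
  atom 10: C, bond orders sum to 1 (valence 4) → 3 H
  atom 11: C, bond orders sum to 4 (valence 4) → 0 H
  atom 12: C, bond orders sum to 4 (valence 4) → 0 H
  atom 13: S, bond orders sum to 1 (valence 2) → 1 H
  atom 14: C, bond orders sum to 4 (valence 4) → 0 H
  atom 15: O, bond orders sum to 2 (valence 2) → 0 H
  atom 16: O, bond orders sum to 2 (valence 2) → 0 H
  atom 17: C, bond orders sum to 1 (valence 4) → 3 H
Totals → C:12, H:15, N:1, O:3, S:1.
In Hill order: C12H15NO3S.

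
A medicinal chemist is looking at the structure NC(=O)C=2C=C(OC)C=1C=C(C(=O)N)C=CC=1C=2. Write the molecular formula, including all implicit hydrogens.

C13H12N2O3

Walk through each heavy atom and fill implicit hydrogens from standard valence (C 4, N 3, O 2, S 2, halogen 1):
  atom 1: N, bond orders sum to 1 (valence 3) → 2 H
  atom 2: C, bond orders sum to 4 (valence 4) → 0 H
  atom 3: O, bond orders sum to 2 (valence 2) → 0 H
  atom 4: C, bond orders sum to 4 (valence 4) → 0 H
  atom 5: C, bond orders sum to 3 (valence 4) → 1 H
  atom 6: C, bond orders sum to 4 (valence 4) → 0 H
  atom 7: O, bond orders sum to 2 (valence 2) → 0 H
  atom 8: C, bond orders sum to 1 (valence 4) → 3 H
  atom 9: C, bond orders sum to 4 (valence 4) → 0 H
  atom 10: C, bond orders sum to 3 (valence 4) → 1 H
  atom 11: C, bond orders sum to 4 (valence 4) → 0 H
  atom 12: C, bond orders sum to 4 (valence 4) → 0 H
  atom 13: O, bond orders sum to 2 (valence 2) → 0 H
  atom 14: N, bond orders sum to 1 (valence 3) → 2 H
  atom 15: C, bond orders sum to 3 (valence 4) → 1 H
  atom 16: C, bond orders sum to 3 (valence 4) → 1 H
  atom 17: C, bond orders sum to 4 (valence 4) → 0 H
  atom 18: C, bond orders sum to 3 (valence 4) → 1 H
Totals → C:13, H:12, N:2, O:3.
In Hill order: C13H12N2O3.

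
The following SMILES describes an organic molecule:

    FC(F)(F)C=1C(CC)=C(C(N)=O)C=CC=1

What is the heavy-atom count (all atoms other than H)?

15

Every atom symbol written in the SMILES (organic subset) is one heavy atom; implicit H are not written.
Heavy atoms by element → C:10, F:3, N:1, O:1.
Total: 15.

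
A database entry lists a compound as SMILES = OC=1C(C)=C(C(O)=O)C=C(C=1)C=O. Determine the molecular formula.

Walk through each heavy atom and fill implicit hydrogens from standard valence (C 4, N 3, O 2, S 2, halogen 1):
  atom 1: O, bond orders sum to 1 (valence 2) → 1 H
  atom 2: C, bond orders sum to 4 (valence 4) → 0 H
  atom 3: C, bond orders sum to 4 (valence 4) → 0 H
  atom 4: C, bond orders sum to 1 (valence 4) → 3 H
  atom 5: C, bond orders sum to 4 (valence 4) → 0 H
  atom 6: C, bond orders sum to 4 (valence 4) → 0 H
  atom 7: O, bond orders sum to 1 (valence 2) → 1 H
  atom 8: O, bond orders sum to 2 (valence 2) → 0 H
  atom 9: C, bond orders sum to 3 (valence 4) → 1 H
  atom 10: C, bond orders sum to 4 (valence 4) → 0 H
  atom 11: C, bond orders sum to 3 (valence 4) → 1 H
  atom 12: C, bond orders sum to 3 (valence 4) → 1 H
  atom 13: O, bond orders sum to 2 (valence 2) → 0 H
Totals → C:9, H:8, O:4.
In Hill order: C9H8O4.

C9H8O4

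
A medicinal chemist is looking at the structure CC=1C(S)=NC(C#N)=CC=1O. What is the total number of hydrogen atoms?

6

Walk through each heavy atom and fill implicit hydrogens from standard valence (C 4, N 3, O 2, S 2, halogen 1):
  atom 1: C, bond orders sum to 1 (valence 4) → 3 H
  atom 2: C, bond orders sum to 4 (valence 4) → 0 H
  atom 3: C, bond orders sum to 4 (valence 4) → 0 H
  atom 4: S, bond orders sum to 1 (valence 2) → 1 H
  atom 5: N, bond orders sum to 3 (valence 3) → 0 H
  atom 6: C, bond orders sum to 4 (valence 4) → 0 H
  atom 7: C, bond orders sum to 4 (valence 4) → 0 H
  atom 8: N, bond orders sum to 3 (valence 3) → 0 H
  atom 9: C, bond orders sum to 3 (valence 4) → 1 H
  atom 10: C, bond orders sum to 4 (valence 4) → 0 H
  atom 11: O, bond orders sum to 1 (valence 2) → 1 H
Total hydrogens: 6.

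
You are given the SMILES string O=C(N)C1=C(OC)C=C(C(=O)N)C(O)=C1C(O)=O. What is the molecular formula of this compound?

C10H10N2O6

Walk through each heavy atom and fill implicit hydrogens from standard valence (C 4, N 3, O 2, S 2, halogen 1):
  atom 1: O, bond orders sum to 2 (valence 2) → 0 H
  atom 2: C, bond orders sum to 4 (valence 4) → 0 H
  atom 3: N, bond orders sum to 1 (valence 3) → 2 H
  atom 4: C, bond orders sum to 4 (valence 4) → 0 H
  atom 5: C, bond orders sum to 4 (valence 4) → 0 H
  atom 6: O, bond orders sum to 2 (valence 2) → 0 H
  atom 7: C, bond orders sum to 1 (valence 4) → 3 H
  atom 8: C, bond orders sum to 3 (valence 4) → 1 H
  atom 9: C, bond orders sum to 4 (valence 4) → 0 H
  atom 10: C, bond orders sum to 4 (valence 4) → 0 H
  atom 11: O, bond orders sum to 2 (valence 2) → 0 H
  atom 12: N, bond orders sum to 1 (valence 3) → 2 H
  atom 13: C, bond orders sum to 4 (valence 4) → 0 H
  atom 14: O, bond orders sum to 1 (valence 2) → 1 H
  atom 15: C, bond orders sum to 4 (valence 4) → 0 H
  atom 16: C, bond orders sum to 4 (valence 4) → 0 H
  atom 17: O, bond orders sum to 1 (valence 2) → 1 H
  atom 18: O, bond orders sum to 2 (valence 2) → 0 H
Totals → C:10, H:10, N:2, O:6.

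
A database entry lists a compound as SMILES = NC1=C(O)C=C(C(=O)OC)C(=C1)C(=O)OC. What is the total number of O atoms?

5

Scan the SMILES for O atoms (remember two-letter symbols like Cl and Br are single atoms).
Oxygen count: 5.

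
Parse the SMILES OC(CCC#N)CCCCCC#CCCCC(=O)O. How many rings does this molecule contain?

0

In SMILES, each pair of matching ring-closure digits denotes one ring-closing bond; the number of such bonds equals the number of independent rings.
Ring-closure bonds here: 0.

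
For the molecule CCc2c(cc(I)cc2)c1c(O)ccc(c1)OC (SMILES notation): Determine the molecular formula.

C15H15IO2

Walk through each heavy atom and fill implicit hydrogens from standard valence (C 4, N 3, O 2, S 2, halogen 1); for lowercase aromatic atoms, an aromatic c carries 1 H when it has two neighbours and 0 H with three, and aromatic n carries 0 H:
  atom 1: C, bond orders sum to 1 (valence 4) → 3 H
  atom 2: C, bond orders sum to 2 (valence 4) → 2 H
  atom 3: aromatic c, 3 neighbours → 0 H
  atom 4: aromatic c, 3 neighbours → 0 H
  atom 5: aromatic c, 2 neighbours → 1 H
  atom 6: aromatic c, 3 neighbours → 0 H
  atom 7: I (halogen, monovalent) → 0 H
  atom 8: aromatic c, 2 neighbours → 1 H
  atom 9: aromatic c, 2 neighbours → 1 H
  atom 10: aromatic c, 3 neighbours → 0 H
  atom 11: aromatic c, 3 neighbours → 0 H
  atom 12: O, bond orders sum to 1 (valence 2) → 1 H
  atom 13: aromatic c, 2 neighbours → 1 H
  atom 14: aromatic c, 2 neighbours → 1 H
  atom 15: aromatic c, 3 neighbours → 0 H
  atom 16: aromatic c, 2 neighbours → 1 H
  atom 17: O, bond orders sum to 2 (valence 2) → 0 H
  atom 18: C, bond orders sum to 1 (valence 4) → 3 H
Totals → C:15, H:15, I:1, O:2.
In Hill order: C15H15IO2.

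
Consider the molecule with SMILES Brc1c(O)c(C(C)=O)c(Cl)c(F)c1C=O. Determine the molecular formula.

Walk through each heavy atom and fill implicit hydrogens from standard valence (C 4, N 3, O 2, S 2, halogen 1); for lowercase aromatic atoms, an aromatic c carries 1 H when it has two neighbours and 0 H with three, and aromatic n carries 0 H:
  atom 1: Br (halogen, monovalent) → 0 H
  atom 2: aromatic c, 3 neighbours → 0 H
  atom 3: aromatic c, 3 neighbours → 0 H
  atom 4: O, bond orders sum to 1 (valence 2) → 1 H
  atom 5: aromatic c, 3 neighbours → 0 H
  atom 6: C, bond orders sum to 4 (valence 4) → 0 H
  atom 7: C, bond orders sum to 1 (valence 4) → 3 H
  atom 8: O, bond orders sum to 2 (valence 2) → 0 H
  atom 9: aromatic c, 3 neighbours → 0 H
  atom 10: Cl (halogen, monovalent) → 0 H
  atom 11: aromatic c, 3 neighbours → 0 H
  atom 12: F (halogen, monovalent) → 0 H
  atom 13: aromatic c, 3 neighbours → 0 H
  atom 14: C, bond orders sum to 3 (valence 4) → 1 H
  atom 15: O, bond orders sum to 2 (valence 2) → 0 H
Totals → C:9, H:5, Br:1, Cl:1, F:1, O:3.

C9H5BrClFO3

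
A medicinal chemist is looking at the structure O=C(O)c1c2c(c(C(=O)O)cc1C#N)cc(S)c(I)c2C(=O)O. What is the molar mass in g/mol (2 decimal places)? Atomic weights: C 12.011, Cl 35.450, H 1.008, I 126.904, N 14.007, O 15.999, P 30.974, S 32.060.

First, the molecular formula is C14H6INO6S (counting implicit H from valence).
  C: 14 × 12.011 = 168.154
  H: 6 × 1.008 = 6.048
  I: 1 × 126.904 = 126.904
  N: 1 × 14.007 = 14.007
  O: 6 × 15.999 = 95.994
  S: 1 × 32.060 = 32.060
Sum: 14×12.011 + 6×1.008 + 1×126.904 + 1×14.007 + 6×15.999 + 1×32.060 = 443.167 → 443.17 g/mol.

443.17 g/mol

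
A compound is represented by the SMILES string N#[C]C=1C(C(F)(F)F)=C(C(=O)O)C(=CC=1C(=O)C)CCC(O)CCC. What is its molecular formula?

C17H18F3NO4

Walk through each heavy atom and fill implicit hydrogens from standard valence (C 4, N 3, O 2, S 2, halogen 1):
  atom 1: N, bond orders sum to 3 (valence 3) → 0 H
  atom 2: C with explicit H count 0
  atom 3: C, bond orders sum to 4 (valence 4) → 0 H
  atom 4: C, bond orders sum to 4 (valence 4) → 0 H
  atom 5: C, bond orders sum to 4 (valence 4) → 0 H
  atom 6: F (halogen, monovalent) → 0 H
  atom 7: F (halogen, monovalent) → 0 H
  atom 8: F (halogen, monovalent) → 0 H
  atom 9: C, bond orders sum to 4 (valence 4) → 0 H
  atom 10: C, bond orders sum to 4 (valence 4) → 0 H
  atom 11: O, bond orders sum to 2 (valence 2) → 0 H
  atom 12: O, bond orders sum to 1 (valence 2) → 1 H
  atom 13: C, bond orders sum to 4 (valence 4) → 0 H
  atom 14: C, bond orders sum to 3 (valence 4) → 1 H
  atom 15: C, bond orders sum to 4 (valence 4) → 0 H
  atom 16: C, bond orders sum to 4 (valence 4) → 0 H
  atom 17: O, bond orders sum to 2 (valence 2) → 0 H
  atom 18: C, bond orders sum to 1 (valence 4) → 3 H
  atom 19: C, bond orders sum to 2 (valence 4) → 2 H
  atom 20: C, bond orders sum to 2 (valence 4) → 2 H
  atom 21: C, bond orders sum to 3 (valence 4) → 1 H
  atom 22: O, bond orders sum to 1 (valence 2) → 1 H
  atom 23: C, bond orders sum to 2 (valence 4) → 2 H
  atom 24: C, bond orders sum to 2 (valence 4) → 2 H
  atom 25: C, bond orders sum to 1 (valence 4) → 3 H
Totals → C:17, H:18, F:3, N:1, O:4.
In Hill order: C17H18F3NO4.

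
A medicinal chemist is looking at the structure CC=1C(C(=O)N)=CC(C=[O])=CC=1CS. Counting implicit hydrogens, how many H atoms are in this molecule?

11

Walk through each heavy atom and fill implicit hydrogens from standard valence (C 4, N 3, O 2, S 2, halogen 1):
  atom 1: C, bond orders sum to 1 (valence 4) → 3 H
  atom 2: C, bond orders sum to 4 (valence 4) → 0 H
  atom 3: C, bond orders sum to 4 (valence 4) → 0 H
  atom 4: C, bond orders sum to 4 (valence 4) → 0 H
  atom 5: O, bond orders sum to 2 (valence 2) → 0 H
  atom 6: N, bond orders sum to 1 (valence 3) → 2 H
  atom 7: C, bond orders sum to 3 (valence 4) → 1 H
  atom 8: C, bond orders sum to 4 (valence 4) → 0 H
  atom 9: C, bond orders sum to 3 (valence 4) → 1 H
  atom 10: O with explicit H count 0
  atom 11: C, bond orders sum to 3 (valence 4) → 1 H
  atom 12: C, bond orders sum to 4 (valence 4) → 0 H
  atom 13: C, bond orders sum to 2 (valence 4) → 2 H
  atom 14: S, bond orders sum to 1 (valence 2) → 1 H
Total hydrogens: 11.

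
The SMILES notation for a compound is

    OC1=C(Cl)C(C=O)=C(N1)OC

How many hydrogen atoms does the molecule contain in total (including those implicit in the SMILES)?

Walk through each heavy atom and fill implicit hydrogens from standard valence (C 4, N 3, O 2, S 2, halogen 1):
  atom 1: O, bond orders sum to 1 (valence 2) → 1 H
  atom 2: C, bond orders sum to 4 (valence 4) → 0 H
  atom 3: C, bond orders sum to 4 (valence 4) → 0 H
  atom 4: Cl (halogen, monovalent) → 0 H
  atom 5: C, bond orders sum to 4 (valence 4) → 0 H
  atom 6: C, bond orders sum to 3 (valence 4) → 1 H
  atom 7: O, bond orders sum to 2 (valence 2) → 0 H
  atom 8: C, bond orders sum to 4 (valence 4) → 0 H
  atom 9: N, bond orders sum to 2 (valence 3) → 1 H
  atom 10: O, bond orders sum to 2 (valence 2) → 0 H
  atom 11: C, bond orders sum to 1 (valence 4) → 3 H
Total hydrogens: 6.

6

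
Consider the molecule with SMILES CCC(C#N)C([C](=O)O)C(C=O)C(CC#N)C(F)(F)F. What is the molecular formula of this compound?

Walk through each heavy atom and fill implicit hydrogens from standard valence (C 4, N 3, O 2, S 2, halogen 1):
  atom 1: C, bond orders sum to 1 (valence 4) → 3 H
  atom 2: C, bond orders sum to 2 (valence 4) → 2 H
  atom 3: C, bond orders sum to 3 (valence 4) → 1 H
  atom 4: C, bond orders sum to 4 (valence 4) → 0 H
  atom 5: N, bond orders sum to 3 (valence 3) → 0 H
  atom 6: C, bond orders sum to 3 (valence 4) → 1 H
  atom 7: C with explicit H count 0
  atom 8: O, bond orders sum to 2 (valence 2) → 0 H
  atom 9: O, bond orders sum to 1 (valence 2) → 1 H
  atom 10: C, bond orders sum to 3 (valence 4) → 1 H
  atom 11: C, bond orders sum to 3 (valence 4) → 1 H
  atom 12: O, bond orders sum to 2 (valence 2) → 0 H
  atom 13: C, bond orders sum to 3 (valence 4) → 1 H
  atom 14: C, bond orders sum to 2 (valence 4) → 2 H
  atom 15: C, bond orders sum to 4 (valence 4) → 0 H
  atom 16: N, bond orders sum to 3 (valence 3) → 0 H
  atom 17: C, bond orders sum to 4 (valence 4) → 0 H
  atom 18: F (halogen, monovalent) → 0 H
  atom 19: F (halogen, monovalent) → 0 H
  atom 20: F (halogen, monovalent) → 0 H
Totals → C:12, H:13, F:3, N:2, O:3.

C12H13F3N2O3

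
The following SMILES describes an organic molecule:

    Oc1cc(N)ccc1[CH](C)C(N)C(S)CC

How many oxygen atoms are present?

Scan the SMILES for O atoms (remember two-letter symbols like Cl and Br are single atoms).
Oxygen count: 1.

1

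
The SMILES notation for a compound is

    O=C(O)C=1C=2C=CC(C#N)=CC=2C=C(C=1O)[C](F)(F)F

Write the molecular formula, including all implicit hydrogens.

Walk through each heavy atom and fill implicit hydrogens from standard valence (C 4, N 3, O 2, S 2, halogen 1):
  atom 1: O, bond orders sum to 2 (valence 2) → 0 H
  atom 2: C, bond orders sum to 4 (valence 4) → 0 H
  atom 3: O, bond orders sum to 1 (valence 2) → 1 H
  atom 4: C, bond orders sum to 4 (valence 4) → 0 H
  atom 5: C, bond orders sum to 4 (valence 4) → 0 H
  atom 6: C, bond orders sum to 3 (valence 4) → 1 H
  atom 7: C, bond orders sum to 3 (valence 4) → 1 H
  atom 8: C, bond orders sum to 4 (valence 4) → 0 H
  atom 9: C, bond orders sum to 4 (valence 4) → 0 H
  atom 10: N, bond orders sum to 3 (valence 3) → 0 H
  atom 11: C, bond orders sum to 3 (valence 4) → 1 H
  atom 12: C, bond orders sum to 4 (valence 4) → 0 H
  atom 13: C, bond orders sum to 3 (valence 4) → 1 H
  atom 14: C, bond orders sum to 4 (valence 4) → 0 H
  atom 15: C, bond orders sum to 4 (valence 4) → 0 H
  atom 16: O, bond orders sum to 1 (valence 2) → 1 H
  atom 17: C with explicit H count 0
  atom 18: F (halogen, monovalent) → 0 H
  atom 19: F (halogen, monovalent) → 0 H
  atom 20: F (halogen, monovalent) → 0 H
Totals → C:13, H:6, F:3, N:1, O:3.
In Hill order: C13H6F3NO3.

C13H6F3NO3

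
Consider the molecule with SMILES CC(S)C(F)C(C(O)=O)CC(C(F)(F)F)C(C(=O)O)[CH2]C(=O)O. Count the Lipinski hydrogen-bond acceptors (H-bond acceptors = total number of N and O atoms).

N atoms: 0; O atoms: 6.
Lipinski HBA = 0 + 6 = 6.

6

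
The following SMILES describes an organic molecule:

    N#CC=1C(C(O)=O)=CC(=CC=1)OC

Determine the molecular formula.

Walk through each heavy atom and fill implicit hydrogens from standard valence (C 4, N 3, O 2, S 2, halogen 1):
  atom 1: N, bond orders sum to 3 (valence 3) → 0 H
  atom 2: C, bond orders sum to 4 (valence 4) → 0 H
  atom 3: C, bond orders sum to 4 (valence 4) → 0 H
  atom 4: C, bond orders sum to 4 (valence 4) → 0 H
  atom 5: C, bond orders sum to 4 (valence 4) → 0 H
  atom 6: O, bond orders sum to 1 (valence 2) → 1 H
  atom 7: O, bond orders sum to 2 (valence 2) → 0 H
  atom 8: C, bond orders sum to 3 (valence 4) → 1 H
  atom 9: C, bond orders sum to 4 (valence 4) → 0 H
  atom 10: C, bond orders sum to 3 (valence 4) → 1 H
  atom 11: C, bond orders sum to 3 (valence 4) → 1 H
  atom 12: O, bond orders sum to 2 (valence 2) → 0 H
  atom 13: C, bond orders sum to 1 (valence 4) → 3 H
Totals → C:9, H:7, N:1, O:3.
In Hill order: C9H7NO3.

C9H7NO3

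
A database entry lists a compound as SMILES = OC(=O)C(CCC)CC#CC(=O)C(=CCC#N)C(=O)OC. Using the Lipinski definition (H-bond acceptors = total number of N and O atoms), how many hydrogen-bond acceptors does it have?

6

N atoms: 1; O atoms: 5.
Lipinski HBA = 1 + 5 = 6.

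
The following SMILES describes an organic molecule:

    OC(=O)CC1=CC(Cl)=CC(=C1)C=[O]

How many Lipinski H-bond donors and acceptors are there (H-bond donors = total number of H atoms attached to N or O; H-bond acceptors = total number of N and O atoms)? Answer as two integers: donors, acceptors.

Donors: find every N or O and count the H atoms it carries.
  atom 1 (O): bond orders sum to 1 → 1 H
  atom 3 (O): bond orders sum to 2 → 0 H
  atom 13 (O): bond orders sum to 2 → 0 H
Lipinski HBD = 1.
Acceptors: N atoms = 0, O atoms = 3 → HBA = 3.

1, 3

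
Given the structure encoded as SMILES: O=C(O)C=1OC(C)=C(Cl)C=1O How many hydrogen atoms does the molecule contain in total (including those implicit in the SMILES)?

Walk through each heavy atom and fill implicit hydrogens from standard valence (C 4, N 3, O 2, S 2, halogen 1):
  atom 1: O, bond orders sum to 2 (valence 2) → 0 H
  atom 2: C, bond orders sum to 4 (valence 4) → 0 H
  atom 3: O, bond orders sum to 1 (valence 2) → 1 H
  atom 4: C, bond orders sum to 4 (valence 4) → 0 H
  atom 5: O, bond orders sum to 2 (valence 2) → 0 H
  atom 6: C, bond orders sum to 4 (valence 4) → 0 H
  atom 7: C, bond orders sum to 1 (valence 4) → 3 H
  atom 8: C, bond orders sum to 4 (valence 4) → 0 H
  atom 9: Cl (halogen, monovalent) → 0 H
  atom 10: C, bond orders sum to 4 (valence 4) → 0 H
  atom 11: O, bond orders sum to 1 (valence 2) → 1 H
Total hydrogens: 5.

5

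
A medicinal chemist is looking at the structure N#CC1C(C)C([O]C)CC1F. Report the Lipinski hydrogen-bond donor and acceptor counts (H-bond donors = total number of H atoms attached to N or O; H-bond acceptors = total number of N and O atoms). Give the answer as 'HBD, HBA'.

0, 2

Donors: find every N or O and count the H atoms it carries.
  atom 1 (N): bond orders sum to 3 → 0 H
  atom 7 (O): bond orders sum to 2 → 0 H
Lipinski HBD = 0.
Acceptors: N atoms = 1, O atoms = 1 → HBA = 2.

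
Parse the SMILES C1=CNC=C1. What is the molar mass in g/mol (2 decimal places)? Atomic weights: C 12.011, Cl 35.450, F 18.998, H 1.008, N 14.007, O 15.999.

67.09 g/mol

First, the molecular formula is C4H5N (counting implicit H from valence).
  C: 4 × 12.011 = 48.044
  H: 5 × 1.008 = 5.040
  N: 1 × 14.007 = 14.007
Sum: 4×12.011 + 5×1.008 + 1×14.007 = 67.091 → 67.09 g/mol.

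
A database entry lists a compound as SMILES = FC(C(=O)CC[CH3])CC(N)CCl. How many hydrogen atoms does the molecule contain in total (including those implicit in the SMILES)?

Walk through each heavy atom and fill implicit hydrogens from standard valence (C 4, N 3, O 2, S 2, halogen 1):
  atom 1: F (halogen, monovalent) → 0 H
  atom 2: C, bond orders sum to 3 (valence 4) → 1 H
  atom 3: C, bond orders sum to 4 (valence 4) → 0 H
  atom 4: O, bond orders sum to 2 (valence 2) → 0 H
  atom 5: C, bond orders sum to 2 (valence 4) → 2 H
  atom 6: C, bond orders sum to 2 (valence 4) → 2 H
  atom 7: C with explicit H count 3
  atom 8: C, bond orders sum to 2 (valence 4) → 2 H
  atom 9: C, bond orders sum to 3 (valence 4) → 1 H
  atom 10: N, bond orders sum to 1 (valence 3) → 2 H
  atom 11: C, bond orders sum to 2 (valence 4) → 2 H
  atom 12: Cl (halogen, monovalent) → 0 H
Total hydrogens: 15.

15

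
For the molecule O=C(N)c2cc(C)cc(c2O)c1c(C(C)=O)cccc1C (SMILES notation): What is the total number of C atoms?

17

Count every carbon token in the SMILES (each C, including those in ring-closure positions and inside branches).
Carbon count: 17.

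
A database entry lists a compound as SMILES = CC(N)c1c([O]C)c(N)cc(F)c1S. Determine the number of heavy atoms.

Every atom symbol written in the SMILES (organic subset) is one heavy atom; implicit H are not written.
Heavy atoms by element → C:9, F:1, N:2, O:1, S:1.
Total: 14.

14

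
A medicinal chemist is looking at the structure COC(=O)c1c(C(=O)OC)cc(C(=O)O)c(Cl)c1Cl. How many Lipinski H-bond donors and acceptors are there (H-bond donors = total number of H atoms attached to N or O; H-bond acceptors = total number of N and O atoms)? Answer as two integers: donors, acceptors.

1, 6

Donors: find every N or O and count the H atoms it carries.
  atom 2 (O): bond orders sum to 2 → 0 H
  atom 4 (O): bond orders sum to 2 → 0 H
  atom 8 (O): bond orders sum to 2 → 0 H
  atom 9 (O): bond orders sum to 2 → 0 H
  atom 14 (O): bond orders sum to 2 → 0 H
  atom 15 (O): bond orders sum to 1 → 1 H
Lipinski HBD = 1.
Acceptors: N atoms = 0, O atoms = 6 → HBA = 6.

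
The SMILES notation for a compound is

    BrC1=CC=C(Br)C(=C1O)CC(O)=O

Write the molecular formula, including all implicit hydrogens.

C8H6Br2O3

Walk through each heavy atom and fill implicit hydrogens from standard valence (C 4, N 3, O 2, S 2, halogen 1):
  atom 1: Br (halogen, monovalent) → 0 H
  atom 2: C, bond orders sum to 4 (valence 4) → 0 H
  atom 3: C, bond orders sum to 3 (valence 4) → 1 H
  atom 4: C, bond orders sum to 3 (valence 4) → 1 H
  atom 5: C, bond orders sum to 4 (valence 4) → 0 H
  atom 6: Br (halogen, monovalent) → 0 H
  atom 7: C, bond orders sum to 4 (valence 4) → 0 H
  atom 8: C, bond orders sum to 4 (valence 4) → 0 H
  atom 9: O, bond orders sum to 1 (valence 2) → 1 H
  atom 10: C, bond orders sum to 2 (valence 4) → 2 H
  atom 11: C, bond orders sum to 4 (valence 4) → 0 H
  atom 12: O, bond orders sum to 1 (valence 2) → 1 H
  atom 13: O, bond orders sum to 2 (valence 2) → 0 H
Totals → C:8, H:6, Br:2, O:3.
In Hill order: C8H6Br2O3.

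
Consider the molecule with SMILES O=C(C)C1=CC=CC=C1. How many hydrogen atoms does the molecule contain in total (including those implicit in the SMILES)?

Walk through each heavy atom and fill implicit hydrogens from standard valence (C 4, N 3, O 2, S 2, halogen 1):
  atom 1: O, bond orders sum to 2 (valence 2) → 0 H
  atom 2: C, bond orders sum to 4 (valence 4) → 0 H
  atom 3: C, bond orders sum to 1 (valence 4) → 3 H
  atom 4: C, bond orders sum to 4 (valence 4) → 0 H
  atom 5: C, bond orders sum to 3 (valence 4) → 1 H
  atom 6: C, bond orders sum to 3 (valence 4) → 1 H
  atom 7: C, bond orders sum to 3 (valence 4) → 1 H
  atom 8: C, bond orders sum to 3 (valence 4) → 1 H
  atom 9: C, bond orders sum to 3 (valence 4) → 1 H
Total hydrogens: 8.

8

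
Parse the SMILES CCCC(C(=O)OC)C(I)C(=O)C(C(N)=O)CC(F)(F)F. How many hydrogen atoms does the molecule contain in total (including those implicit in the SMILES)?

Walk through each heavy atom and fill implicit hydrogens from standard valence (C 4, N 3, O 2, S 2, halogen 1):
  atom 1: C, bond orders sum to 1 (valence 4) → 3 H
  atom 2: C, bond orders sum to 2 (valence 4) → 2 H
  atom 3: C, bond orders sum to 2 (valence 4) → 2 H
  atom 4: C, bond orders sum to 3 (valence 4) → 1 H
  atom 5: C, bond orders sum to 4 (valence 4) → 0 H
  atom 6: O, bond orders sum to 2 (valence 2) → 0 H
  atom 7: O, bond orders sum to 2 (valence 2) → 0 H
  atom 8: C, bond orders sum to 1 (valence 4) → 3 H
  atom 9: C, bond orders sum to 3 (valence 4) → 1 H
  atom 10: I (halogen, monovalent) → 0 H
  atom 11: C, bond orders sum to 4 (valence 4) → 0 H
  atom 12: O, bond orders sum to 2 (valence 2) → 0 H
  atom 13: C, bond orders sum to 3 (valence 4) → 1 H
  atom 14: C, bond orders sum to 4 (valence 4) → 0 H
  atom 15: N, bond orders sum to 1 (valence 3) → 2 H
  atom 16: O, bond orders sum to 2 (valence 2) → 0 H
  atom 17: C, bond orders sum to 2 (valence 4) → 2 H
  atom 18: C, bond orders sum to 4 (valence 4) → 0 H
  atom 19: F (halogen, monovalent) → 0 H
  atom 20: F (halogen, monovalent) → 0 H
  atom 21: F (halogen, monovalent) → 0 H
Total hydrogens: 17.

17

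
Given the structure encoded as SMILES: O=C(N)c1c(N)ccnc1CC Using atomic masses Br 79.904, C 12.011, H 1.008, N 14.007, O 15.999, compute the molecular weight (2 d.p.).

165.20 g/mol

First, the molecular formula is C8H11N3O (counting implicit H from valence).
  C: 8 × 12.011 = 96.088
  H: 11 × 1.008 = 11.088
  N: 3 × 14.007 = 42.021
  O: 1 × 15.999 = 15.999
Sum: 8×12.011 + 11×1.008 + 3×14.007 + 1×15.999 = 165.196 → 165.20 g/mol.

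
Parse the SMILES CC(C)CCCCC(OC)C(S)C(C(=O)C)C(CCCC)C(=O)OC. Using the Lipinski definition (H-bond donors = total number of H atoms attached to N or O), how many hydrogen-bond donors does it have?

Donors: find every N or O and count the H atoms it carries.
  atom 9 (O): bond orders sum to 2 → 0 H
  atom 15 (O): bond orders sum to 2 → 0 H
  atom 23 (O): bond orders sum to 2 → 0 H
  atom 24 (O): bond orders sum to 2 → 0 H
Lipinski HBD = 0.

0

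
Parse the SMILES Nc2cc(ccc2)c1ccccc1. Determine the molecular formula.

C12H11N

Walk through each heavy atom and fill implicit hydrogens from standard valence (C 4, N 3, O 2, S 2, halogen 1); for lowercase aromatic atoms, an aromatic c carries 1 H when it has two neighbours and 0 H with three, and aromatic n carries 0 H:
  atom 1: N, bond orders sum to 1 (valence 3) → 2 H
  atom 2: aromatic c, 3 neighbours → 0 H
  atom 3: aromatic c, 2 neighbours → 1 H
  atom 4: aromatic c, 3 neighbours → 0 H
  atom 5: aromatic c, 2 neighbours → 1 H
  atom 6: aromatic c, 2 neighbours → 1 H
  atom 7: aromatic c, 2 neighbours → 1 H
  atom 8: aromatic c, 3 neighbours → 0 H
  atom 9: aromatic c, 2 neighbours → 1 H
  atom 10: aromatic c, 2 neighbours → 1 H
  atom 11: aromatic c, 2 neighbours → 1 H
  atom 12: aromatic c, 2 neighbours → 1 H
  atom 13: aromatic c, 2 neighbours → 1 H
Totals → C:12, H:11, N:1.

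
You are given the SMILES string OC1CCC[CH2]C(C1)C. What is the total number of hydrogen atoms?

16

Walk through each heavy atom and fill implicit hydrogens from standard valence (C 4, N 3, O 2, S 2, halogen 1):
  atom 1: O, bond orders sum to 1 (valence 2) → 1 H
  atom 2: C, bond orders sum to 3 (valence 4) → 1 H
  atom 3: C, bond orders sum to 2 (valence 4) → 2 H
  atom 4: C, bond orders sum to 2 (valence 4) → 2 H
  atom 5: C, bond orders sum to 2 (valence 4) → 2 H
  atom 6: C with explicit H count 2
  atom 7: C, bond orders sum to 3 (valence 4) → 1 H
  atom 8: C, bond orders sum to 2 (valence 4) → 2 H
  atom 9: C, bond orders sum to 1 (valence 4) → 3 H
Total hydrogens: 16.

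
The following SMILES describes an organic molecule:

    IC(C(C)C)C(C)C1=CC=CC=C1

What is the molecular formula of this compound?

C12H17I

Walk through each heavy atom and fill implicit hydrogens from standard valence (C 4, N 3, O 2, S 2, halogen 1):
  atom 1: I (halogen, monovalent) → 0 H
  atom 2: C, bond orders sum to 3 (valence 4) → 1 H
  atom 3: C, bond orders sum to 3 (valence 4) → 1 H
  atom 4: C, bond orders sum to 1 (valence 4) → 3 H
  atom 5: C, bond orders sum to 1 (valence 4) → 3 H
  atom 6: C, bond orders sum to 3 (valence 4) → 1 H
  atom 7: C, bond orders sum to 1 (valence 4) → 3 H
  atom 8: C, bond orders sum to 4 (valence 4) → 0 H
  atom 9: C, bond orders sum to 3 (valence 4) → 1 H
  atom 10: C, bond orders sum to 3 (valence 4) → 1 H
  atom 11: C, bond orders sum to 3 (valence 4) → 1 H
  atom 12: C, bond orders sum to 3 (valence 4) → 1 H
  atom 13: C, bond orders sum to 3 (valence 4) → 1 H
Totals → C:12, H:17, I:1.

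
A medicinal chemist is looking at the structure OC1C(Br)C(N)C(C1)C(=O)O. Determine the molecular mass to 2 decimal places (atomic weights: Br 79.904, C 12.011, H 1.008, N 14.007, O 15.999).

First, the molecular formula is C6H10BrNO3 (counting implicit H from valence).
  Br: 1 × 79.904 = 79.904
  C: 6 × 12.011 = 72.066
  H: 10 × 1.008 = 10.080
  N: 1 × 14.007 = 14.007
  O: 3 × 15.999 = 47.997
Sum: 1×79.904 + 6×12.011 + 10×1.008 + 1×14.007 + 3×15.999 = 224.054 → 224.05 g/mol.

224.05 g/mol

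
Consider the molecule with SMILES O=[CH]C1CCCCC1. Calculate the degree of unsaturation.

Molecular formula: C7H12O.
DoU = (2C + 2 + N − H − X) / 2, where X is the halogen count and O/S are ignored.
    = (2·7 + 2 + 0 − 12 − 0) / 2 = 4 / 2 = 2.

2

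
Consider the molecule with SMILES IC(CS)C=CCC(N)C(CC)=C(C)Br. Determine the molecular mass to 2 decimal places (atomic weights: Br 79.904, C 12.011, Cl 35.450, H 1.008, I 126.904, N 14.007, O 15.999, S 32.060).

404.15 g/mol

First, the molecular formula is C11H19BrINS (counting implicit H from valence).
  Br: 1 × 79.904 = 79.904
  C: 11 × 12.011 = 132.121
  H: 19 × 1.008 = 19.152
  I: 1 × 126.904 = 126.904
  N: 1 × 14.007 = 14.007
  S: 1 × 32.060 = 32.060
Sum: 1×79.904 + 11×12.011 + 19×1.008 + 1×126.904 + 1×14.007 + 1×32.060 = 404.148 → 404.15 g/mol.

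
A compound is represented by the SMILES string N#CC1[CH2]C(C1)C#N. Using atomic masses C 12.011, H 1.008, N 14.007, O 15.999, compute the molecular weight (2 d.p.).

106.13 g/mol

First, the molecular formula is C6H6N2 (counting implicit H from valence).
  C: 6 × 12.011 = 72.066
  H: 6 × 1.008 = 6.048
  N: 2 × 14.007 = 28.014
Sum: 6×12.011 + 6×1.008 + 2×14.007 = 106.128 → 106.13 g/mol.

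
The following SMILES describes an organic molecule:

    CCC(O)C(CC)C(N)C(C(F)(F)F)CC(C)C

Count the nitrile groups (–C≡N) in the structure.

Scan the SMILES for the nitrile motif — none present.
Groups that are present: 1 hydroxyl, 1 primary amine.

0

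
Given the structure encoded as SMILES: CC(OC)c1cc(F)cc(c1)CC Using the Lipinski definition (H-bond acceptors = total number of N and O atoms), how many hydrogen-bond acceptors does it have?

N atoms: 0; O atoms: 1.
Lipinski HBA = 0 + 1 = 1.

1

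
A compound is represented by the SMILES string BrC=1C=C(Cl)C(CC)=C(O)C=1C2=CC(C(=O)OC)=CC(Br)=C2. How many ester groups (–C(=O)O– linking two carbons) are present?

The ester motif appears at heavy-atom position 15 in the SMILES.
Other groups present: 1 hydroxyl.
Ester count: 1.

1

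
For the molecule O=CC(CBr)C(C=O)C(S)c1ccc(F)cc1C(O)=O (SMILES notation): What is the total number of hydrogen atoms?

12

Walk through each heavy atom and fill implicit hydrogens from standard valence (C 4, N 3, O 2, S 2, halogen 1); for lowercase aromatic atoms, an aromatic c carries 1 H when it has two neighbours and 0 H with three, and aromatic n carries 0 H:
  atom 1: O, bond orders sum to 2 (valence 2) → 0 H
  atom 2: C, bond orders sum to 3 (valence 4) → 1 H
  atom 3: C, bond orders sum to 3 (valence 4) → 1 H
  atom 4: C, bond orders sum to 2 (valence 4) → 2 H
  atom 5: Br (halogen, monovalent) → 0 H
  atom 6: C, bond orders sum to 3 (valence 4) → 1 H
  atom 7: C, bond orders sum to 3 (valence 4) → 1 H
  atom 8: O, bond orders sum to 2 (valence 2) → 0 H
  atom 9: C, bond orders sum to 3 (valence 4) → 1 H
  atom 10: S, bond orders sum to 1 (valence 2) → 1 H
  atom 11: aromatic c, 3 neighbours → 0 H
  atom 12: aromatic c, 2 neighbours → 1 H
  atom 13: aromatic c, 2 neighbours → 1 H
  atom 14: aromatic c, 3 neighbours → 0 H
  atom 15: F (halogen, monovalent) → 0 H
  atom 16: aromatic c, 2 neighbours → 1 H
  atom 17: aromatic c, 3 neighbours → 0 H
  atom 18: C, bond orders sum to 4 (valence 4) → 0 H
  atom 19: O, bond orders sum to 1 (valence 2) → 1 H
  atom 20: O, bond orders sum to 2 (valence 2) → 0 H
Total hydrogens: 12.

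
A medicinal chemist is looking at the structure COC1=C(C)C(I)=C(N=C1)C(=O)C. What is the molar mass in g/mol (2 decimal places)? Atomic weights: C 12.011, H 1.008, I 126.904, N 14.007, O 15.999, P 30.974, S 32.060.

291.09 g/mol

First, the molecular formula is C9H10INO2 (counting implicit H from valence).
  C: 9 × 12.011 = 108.099
  H: 10 × 1.008 = 10.080
  I: 1 × 126.904 = 126.904
  N: 1 × 14.007 = 14.007
  O: 2 × 15.999 = 31.998
Sum: 9×12.011 + 10×1.008 + 1×126.904 + 1×14.007 + 2×15.999 = 291.088 → 291.09 g/mol.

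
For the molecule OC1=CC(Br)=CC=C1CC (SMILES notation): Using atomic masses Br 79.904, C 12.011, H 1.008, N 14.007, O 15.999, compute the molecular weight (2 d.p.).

First, the molecular formula is C8H9BrO (counting implicit H from valence).
  Br: 1 × 79.904 = 79.904
  C: 8 × 12.011 = 96.088
  H: 9 × 1.008 = 9.072
  O: 1 × 15.999 = 15.999
Sum: 1×79.904 + 8×12.011 + 9×1.008 + 1×15.999 = 201.063 → 201.06 g/mol.

201.06 g/mol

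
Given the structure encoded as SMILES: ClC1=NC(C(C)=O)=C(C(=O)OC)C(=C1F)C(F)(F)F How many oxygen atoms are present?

Scan the SMILES for O atoms (remember two-letter symbols like Cl and Br are single atoms).
Oxygen count: 3.

3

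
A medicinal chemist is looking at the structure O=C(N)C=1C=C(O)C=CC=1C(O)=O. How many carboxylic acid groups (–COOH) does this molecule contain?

1

The carboxylic acid motif appears at heavy-atom position 11 in the SMILES.
Other groups present: 1 amide, 1 hydroxyl.
Carboxylic acid count: 1.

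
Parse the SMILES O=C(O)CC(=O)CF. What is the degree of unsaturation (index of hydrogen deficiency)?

2

Degree of unsaturation = (number of rings) + (number of π bonds).
Ring closures in the SMILES: 0.
π bonds: 2 double bonds (each 1 DoU) → 2 DoU from unsaturation.
Total DoU = 0 + 2 = 2.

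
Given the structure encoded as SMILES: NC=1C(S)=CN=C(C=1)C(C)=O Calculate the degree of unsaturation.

Molecular formula: C7H8N2OS.
DoU = (2C + 2 + N − H − X) / 2, where X is the halogen count and O/S are ignored.
    = (2·7 + 2 + 2 − 8 − 0) / 2 = 10 / 2 = 5.

5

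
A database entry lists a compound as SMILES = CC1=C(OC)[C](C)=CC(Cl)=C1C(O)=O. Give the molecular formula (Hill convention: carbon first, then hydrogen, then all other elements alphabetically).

C10H11ClO3

Walk through each heavy atom and fill implicit hydrogens from standard valence (C 4, N 3, O 2, S 2, halogen 1):
  atom 1: C, bond orders sum to 1 (valence 4) → 3 H
  atom 2: C, bond orders sum to 4 (valence 4) → 0 H
  atom 3: C, bond orders sum to 4 (valence 4) → 0 H
  atom 4: O, bond orders sum to 2 (valence 2) → 0 H
  atom 5: C, bond orders sum to 1 (valence 4) → 3 H
  atom 6: C with explicit H count 0
  atom 7: C, bond orders sum to 1 (valence 4) → 3 H
  atom 8: C, bond orders sum to 3 (valence 4) → 1 H
  atom 9: C, bond orders sum to 4 (valence 4) → 0 H
  atom 10: Cl (halogen, monovalent) → 0 H
  atom 11: C, bond orders sum to 4 (valence 4) → 0 H
  atom 12: C, bond orders sum to 4 (valence 4) → 0 H
  atom 13: O, bond orders sum to 1 (valence 2) → 1 H
  atom 14: O, bond orders sum to 2 (valence 2) → 0 H
Totals → C:10, H:11, Cl:1, O:3.
In Hill order: C10H11ClO3.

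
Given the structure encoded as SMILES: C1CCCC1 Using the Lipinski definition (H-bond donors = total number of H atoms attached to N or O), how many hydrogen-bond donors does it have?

0

Donors: find every N or O and count the H atoms it carries.
  (no N or O atoms present)
Lipinski HBD = 0.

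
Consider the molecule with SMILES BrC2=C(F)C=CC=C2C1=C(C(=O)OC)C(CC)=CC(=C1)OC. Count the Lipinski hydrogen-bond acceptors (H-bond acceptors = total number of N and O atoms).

3

N atoms: 0; O atoms: 3.
Lipinski HBA = 0 + 3 = 3.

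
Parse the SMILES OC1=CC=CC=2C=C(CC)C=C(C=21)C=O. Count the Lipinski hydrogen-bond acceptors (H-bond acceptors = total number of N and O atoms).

N atoms: 0; O atoms: 2.
Lipinski HBA = 0 + 2 = 2.

2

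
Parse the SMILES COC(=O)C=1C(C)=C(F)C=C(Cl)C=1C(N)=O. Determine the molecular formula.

Walk through each heavy atom and fill implicit hydrogens from standard valence (C 4, N 3, O 2, S 2, halogen 1):
  atom 1: C, bond orders sum to 1 (valence 4) → 3 H
  atom 2: O, bond orders sum to 2 (valence 2) → 0 H
  atom 3: C, bond orders sum to 4 (valence 4) → 0 H
  atom 4: O, bond orders sum to 2 (valence 2) → 0 H
  atom 5: C, bond orders sum to 4 (valence 4) → 0 H
  atom 6: C, bond orders sum to 4 (valence 4) → 0 H
  atom 7: C, bond orders sum to 1 (valence 4) → 3 H
  atom 8: C, bond orders sum to 4 (valence 4) → 0 H
  atom 9: F (halogen, monovalent) → 0 H
  atom 10: C, bond orders sum to 3 (valence 4) → 1 H
  atom 11: C, bond orders sum to 4 (valence 4) → 0 H
  atom 12: Cl (halogen, monovalent) → 0 H
  atom 13: C, bond orders sum to 4 (valence 4) → 0 H
  atom 14: C, bond orders sum to 4 (valence 4) → 0 H
  atom 15: N, bond orders sum to 1 (valence 3) → 2 H
  atom 16: O, bond orders sum to 2 (valence 2) → 0 H
Totals → C:10, H:9, Cl:1, F:1, N:1, O:3.

C10H9ClFNO3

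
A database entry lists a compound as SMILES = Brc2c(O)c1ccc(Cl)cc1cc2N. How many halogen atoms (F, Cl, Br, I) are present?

Halogen atoms appear at heavy-atom positions 1, 9 (1×Br, 1×Cl).
Other groups present: 1 hydroxyl, 1 primary amine.
Halogen count: 2.

2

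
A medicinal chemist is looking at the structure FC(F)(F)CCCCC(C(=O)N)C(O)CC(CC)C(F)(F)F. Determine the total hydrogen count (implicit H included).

Walk through each heavy atom and fill implicit hydrogens from standard valence (C 4, N 3, O 2, S 2, halogen 1):
  atom 1: F (halogen, monovalent) → 0 H
  atom 2: C, bond orders sum to 4 (valence 4) → 0 H
  atom 3: F (halogen, monovalent) → 0 H
  atom 4: F (halogen, monovalent) → 0 H
  atom 5: C, bond orders sum to 2 (valence 4) → 2 H
  atom 6: C, bond orders sum to 2 (valence 4) → 2 H
  atom 7: C, bond orders sum to 2 (valence 4) → 2 H
  atom 8: C, bond orders sum to 2 (valence 4) → 2 H
  atom 9: C, bond orders sum to 3 (valence 4) → 1 H
  atom 10: C, bond orders sum to 4 (valence 4) → 0 H
  atom 11: O, bond orders sum to 2 (valence 2) → 0 H
  atom 12: N, bond orders sum to 1 (valence 3) → 2 H
  atom 13: C, bond orders sum to 3 (valence 4) → 1 H
  atom 14: O, bond orders sum to 1 (valence 2) → 1 H
  atom 15: C, bond orders sum to 2 (valence 4) → 2 H
  atom 16: C, bond orders sum to 3 (valence 4) → 1 H
  atom 17: C, bond orders sum to 2 (valence 4) → 2 H
  atom 18: C, bond orders sum to 1 (valence 4) → 3 H
  atom 19: C, bond orders sum to 4 (valence 4) → 0 H
  atom 20: F (halogen, monovalent) → 0 H
  atom 21: F (halogen, monovalent) → 0 H
  atom 22: F (halogen, monovalent) → 0 H
Total hydrogens: 21.

21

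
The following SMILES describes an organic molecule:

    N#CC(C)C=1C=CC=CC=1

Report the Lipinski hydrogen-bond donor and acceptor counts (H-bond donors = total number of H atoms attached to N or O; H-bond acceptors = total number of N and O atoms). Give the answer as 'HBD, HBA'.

Donors: find every N or O and count the H atoms it carries.
  atom 1 (N): bond orders sum to 3 → 0 H
Lipinski HBD = 0.
Acceptors: N atoms = 1, O atoms = 0 → HBA = 1.

0, 1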